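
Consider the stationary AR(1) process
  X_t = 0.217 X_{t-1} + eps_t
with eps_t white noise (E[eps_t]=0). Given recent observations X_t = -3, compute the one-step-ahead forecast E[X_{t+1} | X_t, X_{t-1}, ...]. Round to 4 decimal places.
E[X_{t+1} \mid \mathcal F_t] = -0.6510

For an AR(p) model X_t = c + sum_i phi_i X_{t-i} + eps_t, the
one-step-ahead conditional mean is
  E[X_{t+1} | X_t, ...] = c + sum_i phi_i X_{t+1-i}.
Substitute known values:
  E[X_{t+1} | ...] = (0.217) * (-3)
                   = -0.6510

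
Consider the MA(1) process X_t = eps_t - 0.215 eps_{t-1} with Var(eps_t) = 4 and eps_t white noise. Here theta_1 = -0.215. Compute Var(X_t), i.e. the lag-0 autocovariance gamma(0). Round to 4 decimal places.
\gamma(0) = 4.1849

For an MA(q) process X_t = eps_t + sum_i theta_i eps_{t-i} with
Var(eps_t) = sigma^2, the variance is
  gamma(0) = sigma^2 * (1 + sum_i theta_i^2).
  sum_i theta_i^2 = (-0.215)^2 = 0.046225.
  gamma(0) = 4 * (1 + 0.046225) = 4 * 1.046225 = 4.1849.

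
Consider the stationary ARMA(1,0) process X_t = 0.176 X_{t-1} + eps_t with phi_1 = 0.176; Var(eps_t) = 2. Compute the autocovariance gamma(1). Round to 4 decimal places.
\gamma(1) = 0.3633

Multiply the model equation by X_{t-k} and take expectations. With theta_0 = psi_0 = 1 and psi_j the MA(infinity) weights, this gives
  gamma(k) - sum_i phi_i gamma(k-i) = c_k,
  c_k = sigma^2 * sum_{j=k..q} theta_j psi_{j-k}   (c_k = 0 for k > q),
using gamma(-m) = gamma(m).
Pure AR (q = 0): c_0 = sigma^2 = 2, c_k = 0 for k >= 1.
Equations for k = 0 and k = 1 (AR order 1):
  gamma(0) = phi_1 gamma(1) + c_0
  gamma(1) = phi_1 gamma(0) + c_1
Substituting the second into the first: gamma(0) (1 - phi_1^2) = c_0 + phi_1 c_1, so
  gamma(0) = c_0 / (1 - phi_1^2) = 2 / (1 - (0.176)^2) = 2 / 0.969024 = 2.063932.
  gamma(1) = phi_1 gamma(0) = (0.176)(2.063932) = 0.363252.
Therefore gamma(1) = 0.3633 (to 4 decimal places).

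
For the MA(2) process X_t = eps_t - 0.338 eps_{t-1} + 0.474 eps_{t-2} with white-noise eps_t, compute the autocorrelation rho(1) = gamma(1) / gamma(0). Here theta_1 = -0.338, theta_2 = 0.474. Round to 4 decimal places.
\rho(1) = -0.3721

For an MA(q) process with theta_0 = 1, the autocovariance is
  gamma(k) = sigma^2 * sum_{i=0..q-k} theta_i * theta_{i+k},
and rho(k) = gamma(k) / gamma(0). Sigma^2 cancels.
  numerator   = (1)*(-0.338) + (-0.338)*(0.474) = -0.498212.
  denominator = (1)^2 + (-0.338)^2 + (0.474)^2 = 1.33892.
  rho(1) = -0.498212 / 1.33892 = -0.3721.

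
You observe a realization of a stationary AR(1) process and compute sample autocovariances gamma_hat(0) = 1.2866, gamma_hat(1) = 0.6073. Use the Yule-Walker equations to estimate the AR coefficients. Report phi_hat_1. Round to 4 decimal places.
\hat\phi_{1} = 0.4720

The Yule-Walker equations for an AR(p) process read, in matrix form,
  Gamma_p phi = r_p,   with   (Gamma_p)_{ij} = gamma(|i - j|),
                       (r_p)_i = gamma(i),   i,j = 1..p.
Substitute the sample gammas (Toeplitz matrix and right-hand side of size 1):
  Gamma_p = [[1.2866]]
  r_p     = [0.6073]
With p = 1 this is the single equation gamma(0) phi_1 = gamma(1):
  phi_hat_1 = gamma(1) / gamma(0) = 0.6073 / 1.2866 = 0.4720.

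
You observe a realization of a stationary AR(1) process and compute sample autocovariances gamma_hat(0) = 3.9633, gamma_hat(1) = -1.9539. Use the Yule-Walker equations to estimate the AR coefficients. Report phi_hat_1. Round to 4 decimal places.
\hat\phi_{1} = -0.4930

The Yule-Walker equations for an AR(p) process read, in matrix form,
  Gamma_p phi = r_p,   with   (Gamma_p)_{ij} = gamma(|i - j|),
                       (r_p)_i = gamma(i),   i,j = 1..p.
Substitute the sample gammas (Toeplitz matrix and right-hand side of size 1):
  Gamma_p = [[3.9633]]
  r_p     = [-1.9539]
With p = 1 this is the single equation gamma(0) phi_1 = gamma(1):
  phi_hat_1 = gamma(1) / gamma(0) = -1.9539 / 3.9633 = -0.4930.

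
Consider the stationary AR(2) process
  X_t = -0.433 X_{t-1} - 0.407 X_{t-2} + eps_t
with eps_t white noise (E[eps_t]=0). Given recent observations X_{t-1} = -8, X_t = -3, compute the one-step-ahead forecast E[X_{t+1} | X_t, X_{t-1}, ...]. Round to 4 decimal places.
E[X_{t+1} \mid \mathcal F_t] = 4.5550

For an AR(p) model X_t = c + sum_i phi_i X_{t-i} + eps_t, the
one-step-ahead conditional mean is
  E[X_{t+1} | X_t, ...] = c + sum_i phi_i X_{t+1-i}.
Substitute known values:
  E[X_{t+1} | ...] = (-0.433) * (-3) + (-0.407) * (-8)
                   = 4.5550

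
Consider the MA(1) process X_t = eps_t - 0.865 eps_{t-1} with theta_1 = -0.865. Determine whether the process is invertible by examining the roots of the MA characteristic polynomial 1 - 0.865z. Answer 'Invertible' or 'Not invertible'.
\text{Invertible}

The MA(q) characteristic polynomial is P(z) = 1 - 0.865z.
Invertibility requires all roots to lie outside the unit circle, i.e. |z| > 1 for every root.
This is linear in z: 1 + (-0.865) z = 0  =>  z = -1/(-0.865) = 1.156069,  |z| = 1.156069.
Moduli of all roots: 1.1561.
All moduli strictly greater than 1? Yes.
Verdict: Invertible.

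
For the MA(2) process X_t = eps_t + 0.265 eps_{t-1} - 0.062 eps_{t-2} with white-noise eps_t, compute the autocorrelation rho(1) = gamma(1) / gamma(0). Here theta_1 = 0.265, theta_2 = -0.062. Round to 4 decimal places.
\rho(1) = 0.2314

For an MA(q) process with theta_0 = 1, the autocovariance is
  gamma(k) = sigma^2 * sum_{i=0..q-k} theta_i * theta_{i+k},
and rho(k) = gamma(k) / gamma(0). Sigma^2 cancels.
  numerator   = (1)*(0.265) + (0.265)*(-0.062) = 0.24857.
  denominator = (1)^2 + (0.265)^2 + (-0.062)^2 = 1.074069.
  rho(1) = 0.24857 / 1.074069 = 0.2314.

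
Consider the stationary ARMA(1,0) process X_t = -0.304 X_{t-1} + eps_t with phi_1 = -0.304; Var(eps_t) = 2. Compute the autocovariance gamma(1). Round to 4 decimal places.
\gamma(1) = -0.6699

Multiply the model equation by X_{t-k} and take expectations. With theta_0 = psi_0 = 1 and psi_j the MA(infinity) weights, this gives
  gamma(k) - sum_i phi_i gamma(k-i) = c_k,
  c_k = sigma^2 * sum_{j=k..q} theta_j psi_{j-k}   (c_k = 0 for k > q),
using gamma(-m) = gamma(m).
Pure AR (q = 0): c_0 = sigma^2 = 2, c_k = 0 for k >= 1.
Equations for k = 0 and k = 1 (AR order 1):
  gamma(0) = phi_1 gamma(1) + c_0
  gamma(1) = phi_1 gamma(0) + c_1
Substituting the second into the first: gamma(0) (1 - phi_1^2) = c_0 + phi_1 c_1, so
  gamma(0) = c_0 / (1 - phi_1^2) = 2 / (1 - (-0.304)^2) = 2 / 0.907584 = 2.203653.
  gamma(1) = phi_1 gamma(0) = (-0.304)(2.203653) = -0.66991.
Therefore gamma(1) = -0.6699 (to 4 decimal places).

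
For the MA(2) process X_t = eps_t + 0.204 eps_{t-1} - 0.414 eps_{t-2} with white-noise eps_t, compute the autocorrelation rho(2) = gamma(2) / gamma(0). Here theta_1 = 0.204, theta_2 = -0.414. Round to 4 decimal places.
\rho(2) = -0.3413

For an MA(q) process with theta_0 = 1, the autocovariance is
  gamma(k) = sigma^2 * sum_{i=0..q-k} theta_i * theta_{i+k},
and rho(k) = gamma(k) / gamma(0). Sigma^2 cancels.
  numerator   = (1)*(-0.414) = -0.414.
  denominator = (1)^2 + (0.204)^2 + (-0.414)^2 = 1.213012.
  rho(2) = -0.414 / 1.213012 = -0.3413.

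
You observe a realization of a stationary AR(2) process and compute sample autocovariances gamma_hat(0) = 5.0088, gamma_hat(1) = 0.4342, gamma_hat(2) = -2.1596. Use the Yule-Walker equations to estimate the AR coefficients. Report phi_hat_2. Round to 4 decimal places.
\hat\phi_{2} = -0.4420

The Yule-Walker equations for an AR(p) process read, in matrix form,
  Gamma_p phi = r_p,   with   (Gamma_p)_{ij} = gamma(|i - j|),
                       (r_p)_i = gamma(i),   i,j = 1..p.
Substitute the sample gammas (Toeplitz matrix and right-hand side of size 2):
  Gamma_p = [[5.0088, 0.4342], [0.4342, 5.0088]]
  r_p     = [0.4342, -2.1596]
Written out:
  5.0088 phi_1 + 0.4342 phi_2 = 0.4342
  0.4342 phi_1 + 5.0088 phi_2 = -2.1596
Solve by Cramer's rule:
  det = gamma(0)^2 - gamma(1)^2 = (5.0088)^2 - (0.4342)^2 = 25.08807744 - 0.18852964 = 24.8995478
  phi_hat_1 = [gamma(1) gamma(0) - gamma(1) gamma(2)] / det = [(0.4342)(5.0088) - (0.4342)(-2.1596)] / 24.8995478 = 3.11251928 / 24.8995478 = 0.125
  phi_hat_2 = [gamma(0) gamma(2) - gamma(1)^2] / det = [(5.0088)(-2.1596) - (0.4342)^2] / 24.8995478 = -11.00553412 / 24.8995478 = -0.442
So phi_hat = [0.1250, -0.4420].
Therefore phi_hat_2 = -0.4420.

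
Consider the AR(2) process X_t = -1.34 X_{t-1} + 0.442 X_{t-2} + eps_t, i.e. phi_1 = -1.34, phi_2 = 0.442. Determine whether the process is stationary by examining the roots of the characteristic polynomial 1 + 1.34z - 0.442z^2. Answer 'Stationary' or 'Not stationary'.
\text{Not stationary}

The AR(p) characteristic polynomial is P(z) = 1 + 1.34z - 0.442z^2.
Stationarity requires all roots to lie outside the unit circle, i.e. |z| > 1 for every root.
Set 1 + (1.34) z + (-0.442) z^2 = 0, i.e. a z^2 + b z + c = 0 with a = -0.442, b = 1.34, c = 1.
Discriminant D = b^2 - 4ac = (1.34)^2 - 4*(-0.442)*1 = 1.7956 - (-1.768) = 3.5636.
D >= 0, so the roots are real: z = (-b +/- sqrt(D)) / (2a) = (-1.34 +/- 1.88775) / (-0.884).
  z_1 = (-1.34 + 1.88775) / (-0.884) = -0.6196,   |z_1| = 0.6196.
  z_2 = (-1.34 - 1.88775) / (-0.884) = 3.6513,   |z_2| = 3.6513.
Moduli of all roots: 0.6196, 3.6513.
All moduli strictly greater than 1? No.
Verdict: Not stationary.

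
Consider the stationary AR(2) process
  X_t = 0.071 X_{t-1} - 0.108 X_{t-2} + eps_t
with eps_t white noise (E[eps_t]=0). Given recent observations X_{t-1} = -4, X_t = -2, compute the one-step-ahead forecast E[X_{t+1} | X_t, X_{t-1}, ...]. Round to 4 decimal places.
E[X_{t+1} \mid \mathcal F_t] = 0.2900

For an AR(p) model X_t = c + sum_i phi_i X_{t-i} + eps_t, the
one-step-ahead conditional mean is
  E[X_{t+1} | X_t, ...] = c + sum_i phi_i X_{t+1-i}.
Substitute known values:
  E[X_{t+1} | ...] = (0.071) * (-2) + (-0.108) * (-4)
                   = 0.2900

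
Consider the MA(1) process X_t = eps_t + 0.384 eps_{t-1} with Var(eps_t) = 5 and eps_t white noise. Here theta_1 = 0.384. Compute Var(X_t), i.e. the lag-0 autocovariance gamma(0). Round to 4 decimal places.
\gamma(0) = 5.7373

For an MA(q) process X_t = eps_t + sum_i theta_i eps_{t-i} with
Var(eps_t) = sigma^2, the variance is
  gamma(0) = sigma^2 * (1 + sum_i theta_i^2).
  sum_i theta_i^2 = (0.384)^2 = 0.147456.
  gamma(0) = 5 * (1 + 0.147456) = 5 * 1.147456 = 5.73728, which rounds to 5.7373.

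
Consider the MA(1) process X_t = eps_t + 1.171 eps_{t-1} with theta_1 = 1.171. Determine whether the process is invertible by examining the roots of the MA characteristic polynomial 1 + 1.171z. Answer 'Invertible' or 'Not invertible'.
\text{Not invertible}

The MA(q) characteristic polynomial is P(z) = 1 + 1.171z.
Invertibility requires all roots to lie outside the unit circle, i.e. |z| > 1 for every root.
This is linear in z: 1 + (1.171) z = 0  =>  z = -1/(1.171) = -0.853971,  |z| = 0.853971.
Moduli of all roots: 0.8540.
All moduli strictly greater than 1? No.
Verdict: Not invertible.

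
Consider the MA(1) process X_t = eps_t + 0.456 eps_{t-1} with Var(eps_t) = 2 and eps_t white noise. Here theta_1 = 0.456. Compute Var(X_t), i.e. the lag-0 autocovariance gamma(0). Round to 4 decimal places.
\gamma(0) = 2.4159

For an MA(q) process X_t = eps_t + sum_i theta_i eps_{t-i} with
Var(eps_t) = sigma^2, the variance is
  gamma(0) = sigma^2 * (1 + sum_i theta_i^2).
  sum_i theta_i^2 = (0.456)^2 = 0.207936.
  gamma(0) = 2 * (1 + 0.207936) = 2 * 1.207936 = 2.415872, which rounds to 2.4159.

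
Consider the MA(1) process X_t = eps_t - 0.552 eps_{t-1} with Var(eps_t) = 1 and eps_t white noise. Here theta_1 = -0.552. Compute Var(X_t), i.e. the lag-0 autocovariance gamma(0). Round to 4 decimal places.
\gamma(0) = 1.3047

For an MA(q) process X_t = eps_t + sum_i theta_i eps_{t-i} with
Var(eps_t) = sigma^2, the variance is
  gamma(0) = sigma^2 * (1 + sum_i theta_i^2).
  sum_i theta_i^2 = (-0.552)^2 = 0.304704.
  gamma(0) = 1 * (1 + 0.304704) = 1 * 1.304704 = 1.304704, which rounds to 1.3047.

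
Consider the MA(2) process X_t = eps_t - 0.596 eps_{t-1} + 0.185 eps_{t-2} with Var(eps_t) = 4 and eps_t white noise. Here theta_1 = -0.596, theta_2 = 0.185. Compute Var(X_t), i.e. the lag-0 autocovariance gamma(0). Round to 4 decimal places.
\gamma(0) = 5.5578

For an MA(q) process X_t = eps_t + sum_i theta_i eps_{t-i} with
Var(eps_t) = sigma^2, the variance is
  gamma(0) = sigma^2 * (1 + sum_i theta_i^2).
  sum_i theta_i^2 = (-0.596)^2 + (0.185)^2 = 0.355216 + 0.034225 = 0.389441.
  gamma(0) = 4 * (1 + 0.389441) = 4 * 1.389441 = 5.557764, which rounds to 5.5578.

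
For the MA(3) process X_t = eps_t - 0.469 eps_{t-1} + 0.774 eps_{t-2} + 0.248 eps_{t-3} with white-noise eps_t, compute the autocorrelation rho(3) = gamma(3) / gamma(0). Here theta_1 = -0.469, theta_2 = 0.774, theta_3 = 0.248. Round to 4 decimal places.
\rho(3) = 0.1319

For an MA(q) process with theta_0 = 1, the autocovariance is
  gamma(k) = sigma^2 * sum_{i=0..q-k} theta_i * theta_{i+k},
and rho(k) = gamma(k) / gamma(0). Sigma^2 cancels.
  numerator   = (1)*(0.248) = 0.248.
  denominator = (1)^2 + (-0.469)^2 + (0.774)^2 + (0.248)^2 = 1.880541.
  rho(3) = 0.248 / 1.880541 = 0.1319.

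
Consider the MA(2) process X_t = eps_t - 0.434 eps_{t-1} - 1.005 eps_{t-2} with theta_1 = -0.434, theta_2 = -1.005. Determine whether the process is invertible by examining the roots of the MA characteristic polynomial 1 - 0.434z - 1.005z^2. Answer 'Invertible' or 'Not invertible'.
\text{Not invertible}

The MA(q) characteristic polynomial is P(z) = 1 - 0.434z - 1.005z^2.
Invertibility requires all roots to lie outside the unit circle, i.e. |z| > 1 for every root.
Set 1 + (-0.434) z + (-1.005) z^2 = 0, i.e. a z^2 + b z + c = 0 with a = -1.005, b = -0.434, c = 1.
Discriminant D = b^2 - 4ac = (-0.434)^2 - 4*(-1.005)*1 = 0.188356 - (-4.02) = 4.208356.
D >= 0, so the roots are real: z = (-b +/- sqrt(D)) / (2a) = (0.434 +/- 2.051428) / (-2.01).
  z_1 = (0.434 + 2.051428) / (-2.01) = -1.2365,   |z_1| = 1.2365.
  z_2 = (0.434 - 2.051428) / (-2.01) = 0.8047,   |z_2| = 0.8047.
Moduli of all roots: 1.2365, 0.8047.
All moduli strictly greater than 1? No.
Verdict: Not invertible.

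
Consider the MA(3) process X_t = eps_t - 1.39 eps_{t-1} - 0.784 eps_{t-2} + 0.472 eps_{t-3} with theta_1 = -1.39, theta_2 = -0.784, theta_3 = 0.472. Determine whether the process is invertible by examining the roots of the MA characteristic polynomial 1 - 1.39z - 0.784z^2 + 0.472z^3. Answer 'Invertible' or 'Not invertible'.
\text{Not invertible}

The MA(q) characteristic polynomial is P(z) = 1 - 1.39z - 0.784z^2 + 0.472z^3.
Invertibility requires all roots to lie outside the unit circle, i.e. |z| > 1 for every root.
Degree 3: look for a simple real root z0 first, then factor out (1 - z/z0) and solve the remaining quadratic.
Testing z0 = 2.5: P(2.5) = 1 + (-1.39)(2.5) + (-0.784)(2.5)^2 + (0.472)(2.5)^3
  = 1 + (-3.475) + (-4.9) + (7.375) = 0.  So z_0 = 2.5 is a root, |z_0| = 2.5.
Divide out the factor (1 - 0.4 z) = (1 - z/z0) (since 1/z0 = 0.4):
  P(z) = (1 - 0.4 z)(1 + (-0.99) z + (-1.18) z^2)
  [check: z-coef -0.99 - (0.4) = -1.39; z^2-coef -1.18 - (0.4)(-0.99) = -0.784; z^3-coef -(0.4)(-1.18) = 0.472.]
Remaining roots from the quadratic factor 1 + (-0.99) z + (-1.18) z^2:
  Set 1 + (-0.99) z + (-1.18) z^2 = 0, i.e. a z^2 + b z + c = 0 with a = -1.18, b = -0.99, c = 1.
  Discriminant D = b^2 - 4ac = (-0.99)^2 - 4*(-1.18)*1 = 0.9801 - (-4.72) = 5.7001.
  D >= 0, so the roots are real: z = (-b +/- sqrt(D)) / (2a) = (0.99 +/- 2.387488) / (-2.36).
    z_1 = (0.99 + 2.387488) / (-2.36) = -1.4311,   |z_1| = 1.4311.
    z_2 = (0.99 - 2.387488) / (-2.36) = 0.5922,   |z_2| = 0.5922.
Moduli of all roots: 2.5000, 1.4311, 0.5922.
All moduli strictly greater than 1? No.
Verdict: Not invertible.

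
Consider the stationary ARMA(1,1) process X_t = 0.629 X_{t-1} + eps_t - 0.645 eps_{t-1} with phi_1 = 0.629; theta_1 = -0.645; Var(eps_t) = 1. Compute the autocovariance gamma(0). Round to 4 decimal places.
\gamma(0) = 1.0004

Multiply the model equation by X_{t-k} and take expectations. With theta_0 = psi_0 = 1 and psi_j the MA(infinity) weights, this gives
  gamma(k) - sum_i phi_i gamma(k-i) = c_k,
  c_k = sigma^2 * sum_{j=k..q} theta_j psi_{j-k}   (c_k = 0 for k > q),
using gamma(-m) = gamma(m).
psi-weights needed (psi_j = theta_j + sum_i phi_i psi_{j-i}):
  psi_1 = theta_1 + phi_1 = -0.645 + (0.629) = -0.016
Right-hand sides:
  c_0 = sigma^2 (1 + theta_1 psi_1) = 1 * (1 + (-0.645)(-0.016)) = 1 * 1.01032 = 1.01032
  c_1 = sigma^2 theta_1 = 1 * (-0.645) = -0.645
  c_2 = 0
Equations for k = 0 and k = 1 (AR order 1):
  gamma(0) = phi_1 gamma(1) + c_0
  gamma(1) = phi_1 gamma(0) + c_1
Substituting the second into the first: gamma(0) (1 - phi_1^2) = c_0 + phi_1 c_1, so
  gamma(0) = (c_0 + phi_1 c_1) / (1 - phi_1^2) = (1.01032 + (0.629)(-0.645)) / (1 - (0.629)^2) = 0.604615 / 0.604359 = 1.000424.
Therefore gamma(0) = 1.0004 (to 4 decimal places).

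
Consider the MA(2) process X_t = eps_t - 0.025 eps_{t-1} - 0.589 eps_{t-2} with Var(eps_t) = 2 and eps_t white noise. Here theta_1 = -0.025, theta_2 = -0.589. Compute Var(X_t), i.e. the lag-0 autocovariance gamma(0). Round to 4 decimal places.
\gamma(0) = 2.6951

For an MA(q) process X_t = eps_t + sum_i theta_i eps_{t-i} with
Var(eps_t) = sigma^2, the variance is
  gamma(0) = sigma^2 * (1 + sum_i theta_i^2).
  sum_i theta_i^2 = (-0.025)^2 + (-0.589)^2 = 0.000625 + 0.346921 = 0.347546.
  gamma(0) = 2 * (1 + 0.347546) = 2 * 1.347546 = 2.695092, which rounds to 2.6951.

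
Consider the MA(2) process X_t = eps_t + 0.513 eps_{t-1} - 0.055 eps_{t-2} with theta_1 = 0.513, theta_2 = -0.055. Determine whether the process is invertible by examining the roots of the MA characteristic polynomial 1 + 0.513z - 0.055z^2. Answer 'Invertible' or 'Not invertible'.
\text{Invertible}

The MA(q) characteristic polynomial is P(z) = 1 + 0.513z - 0.055z^2.
Invertibility requires all roots to lie outside the unit circle, i.e. |z| > 1 for every root.
Set 1 + (0.513) z + (-0.055) z^2 = 0, i.e. a z^2 + b z + c = 0 with a = -0.055, b = 0.513, c = 1.
Discriminant D = b^2 - 4ac = (0.513)^2 - 4*(-0.055)*1 = 0.263169 - (-0.22) = 0.483169.
D >= 0, so the roots are real: z = (-b +/- sqrt(D)) / (2a) = (-0.513 +/- 0.695104) / (-0.11).
  z_1 = (-0.513 + 0.695104) / (-0.11) = -1.6555,   |z_1| = 1.6555.
  z_2 = (-0.513 - 0.695104) / (-0.11) = 10.9828,   |z_2| = 10.9828.
Moduli of all roots: 1.6555, 10.9828.
All moduli strictly greater than 1? Yes.
Verdict: Invertible.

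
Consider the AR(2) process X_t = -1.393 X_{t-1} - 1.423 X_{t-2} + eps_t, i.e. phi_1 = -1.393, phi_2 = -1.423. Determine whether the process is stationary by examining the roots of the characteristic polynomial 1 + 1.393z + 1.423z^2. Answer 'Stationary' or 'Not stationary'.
\text{Not stationary}

The AR(p) characteristic polynomial is P(z) = 1 + 1.393z + 1.423z^2.
Stationarity requires all roots to lie outside the unit circle, i.e. |z| > 1 for every root.
Set 1 + (1.393) z + (1.423) z^2 = 0, i.e. a z^2 + b z + c = 0 with a = 1.423, b = 1.393, c = 1.
Discriminant D = b^2 - 4ac = (1.393)^2 - 4*(1.423)*1 = 1.940449 - (5.692) = -3.751551.
D < 0, so the roots are the complex-conjugate pair z = (-b +/- i sqrt(-D)) / (2a) = -0.4895 +/- 0.6806i.
For a conjugate pair |z|^2 = z * conj(z) = (product of roots) = c/a = 1/(1.423) = 0.702741, so |z| = sqrt(0.702741) = 0.8383 for both roots.
Moduli of all roots: 0.8383, 0.8383.
All moduli strictly greater than 1? No.
Verdict: Not stationary.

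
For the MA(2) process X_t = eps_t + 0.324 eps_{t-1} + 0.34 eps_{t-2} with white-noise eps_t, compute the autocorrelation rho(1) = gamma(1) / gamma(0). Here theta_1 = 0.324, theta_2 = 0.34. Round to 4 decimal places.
\rho(1) = 0.3557

For an MA(q) process with theta_0 = 1, the autocovariance is
  gamma(k) = sigma^2 * sum_{i=0..q-k} theta_i * theta_{i+k},
and rho(k) = gamma(k) / gamma(0). Sigma^2 cancels.
  numerator   = (1)*(0.324) + (0.324)*(0.34) = 0.43416.
  denominator = (1)^2 + (0.324)^2 + (0.34)^2 = 1.220576.
  rho(1) = 0.43416 / 1.220576 = 0.3557.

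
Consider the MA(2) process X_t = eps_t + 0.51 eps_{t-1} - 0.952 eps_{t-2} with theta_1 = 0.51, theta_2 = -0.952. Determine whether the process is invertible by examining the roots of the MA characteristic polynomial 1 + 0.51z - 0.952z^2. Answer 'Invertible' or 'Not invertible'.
\text{Not invertible}

The MA(q) characteristic polynomial is P(z) = 1 + 0.51z - 0.952z^2.
Invertibility requires all roots to lie outside the unit circle, i.e. |z| > 1 for every root.
Set 1 + (0.51) z + (-0.952) z^2 = 0, i.e. a z^2 + b z + c = 0 with a = -0.952, b = 0.51, c = 1.
Discriminant D = b^2 - 4ac = (0.51)^2 - 4*(-0.952)*1 = 0.2601 - (-3.808) = 4.0681.
D >= 0, so the roots are real: z = (-b +/- sqrt(D)) / (2a) = (-0.51 +/- 2.016953) / (-1.904).
  z_1 = (-0.51 + 2.016953) / (-1.904) = -0.7915,   |z_1| = 0.7915.
  z_2 = (-0.51 - 2.016953) / (-1.904) = 1.3272,   |z_2| = 1.3272.
Moduli of all roots: 0.7915, 1.3272.
All moduli strictly greater than 1? No.
Verdict: Not invertible.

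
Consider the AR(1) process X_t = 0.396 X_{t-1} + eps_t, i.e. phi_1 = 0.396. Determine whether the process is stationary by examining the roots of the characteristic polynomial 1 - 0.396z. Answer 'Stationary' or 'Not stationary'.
\text{Stationary}

The AR(p) characteristic polynomial is P(z) = 1 - 0.396z.
Stationarity requires all roots to lie outside the unit circle, i.e. |z| > 1 for every root.
This is linear in z: 1 + (-0.396) z = 0  =>  z = -1/(-0.396) = 2.525253,  |z| = 2.525253.
Moduli of all roots: 2.5253.
All moduli strictly greater than 1? Yes.
Verdict: Stationary.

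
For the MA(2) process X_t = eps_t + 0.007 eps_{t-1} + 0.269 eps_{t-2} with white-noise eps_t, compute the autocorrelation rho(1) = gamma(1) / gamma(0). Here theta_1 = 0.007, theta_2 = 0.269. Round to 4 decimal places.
\rho(1) = 0.0083

For an MA(q) process with theta_0 = 1, the autocovariance is
  gamma(k) = sigma^2 * sum_{i=0..q-k} theta_i * theta_{i+k},
and rho(k) = gamma(k) / gamma(0). Sigma^2 cancels.
  numerator   = (1)*(0.007) + (0.007)*(0.269) = 0.008883.
  denominator = (1)^2 + (0.007)^2 + (0.269)^2 = 1.07241.
  rho(1) = 0.008883 / 1.07241 = 0.0083.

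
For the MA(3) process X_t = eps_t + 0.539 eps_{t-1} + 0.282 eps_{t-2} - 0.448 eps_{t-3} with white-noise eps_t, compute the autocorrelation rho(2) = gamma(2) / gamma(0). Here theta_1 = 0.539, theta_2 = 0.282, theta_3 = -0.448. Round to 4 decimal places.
\rho(2) = 0.0258

For an MA(q) process with theta_0 = 1, the autocovariance is
  gamma(k) = sigma^2 * sum_{i=0..q-k} theta_i * theta_{i+k},
and rho(k) = gamma(k) / gamma(0). Sigma^2 cancels.
  numerator   = (1)*(0.282) + (0.539)*(-0.448) = 0.040528.
  denominator = (1)^2 + (0.539)^2 + (0.282)^2 + (-0.448)^2 = 1.570749.
  rho(2) = 0.040528 / 1.570749 = 0.0258.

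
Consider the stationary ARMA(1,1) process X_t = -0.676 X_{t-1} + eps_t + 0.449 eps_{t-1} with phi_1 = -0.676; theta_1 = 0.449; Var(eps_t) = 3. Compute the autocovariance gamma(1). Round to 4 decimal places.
\gamma(1) = -0.8734

Multiply the model equation by X_{t-k} and take expectations. With theta_0 = psi_0 = 1 and psi_j the MA(infinity) weights, this gives
  gamma(k) - sum_i phi_i gamma(k-i) = c_k,
  c_k = sigma^2 * sum_{j=k..q} theta_j psi_{j-k}   (c_k = 0 for k > q),
using gamma(-m) = gamma(m).
psi-weights needed (psi_j = theta_j + sum_i phi_i psi_{j-i}):
  psi_1 = theta_1 + phi_1 = 0.449 + (-0.676) = -0.227
Right-hand sides:
  c_0 = sigma^2 (1 + theta_1 psi_1) = 3 * (1 + (0.449)(-0.227)) = 3 * 0.898077 = 2.694231
  c_1 = sigma^2 theta_1 = 3 * (0.449) = 1.347
  c_2 = 0
Equations for k = 0 and k = 1 (AR order 1):
  gamma(0) = phi_1 gamma(1) + c_0
  gamma(1) = phi_1 gamma(0) + c_1
Substituting the second into the first: gamma(0) (1 - phi_1^2) = c_0 + phi_1 c_1, so
  gamma(0) = (c_0 + phi_1 c_1) / (1 - phi_1^2) = (2.694231 + (-0.676)(1.347)) / (1 - (-0.676)^2) = 1.783659 / 0.543024 = 3.284678.
  gamma(1) = phi_1 gamma(0) + c_1 = (-0.676)(3.284678) + (1.347) = -0.873442.
Therefore gamma(1) = -0.8734 (to 4 decimal places).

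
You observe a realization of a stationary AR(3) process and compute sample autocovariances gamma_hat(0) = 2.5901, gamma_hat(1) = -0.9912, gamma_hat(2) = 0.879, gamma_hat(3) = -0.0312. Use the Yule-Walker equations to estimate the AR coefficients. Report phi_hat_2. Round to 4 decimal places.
\hat\phi_{2} = 0.2900

The Yule-Walker equations for an AR(p) process read, in matrix form,
  Gamma_p phi = r_p,   with   (Gamma_p)_{ij} = gamma(|i - j|),
                       (r_p)_i = gamma(i),   i,j = 1..p.
Substitute the sample gammas (Toeplitz matrix and right-hand side of size 3):
  Gamma_p = [[2.5901, -0.9912, 0.879], [-0.9912, 2.5901, -0.9912], [0.879, -0.9912, 2.5901]]
  r_p     = [-0.9912, 0.879, -0.0312]
Written out (R1..R3):
  (R1) 2.5901 phi_1 - 0.9912 phi_2 + 0.879 phi_3 = -0.9912
  (R2) -0.9912 phi_1 + 2.5901 phi_2 - 0.9912 phi_3 = 0.879
  (R3) 0.879 phi_1 - 0.9912 phi_2 + 2.5901 phi_3 = -0.0312
Gaussian elimination:
  R2 <- R2 - (-0.9912/2.5901) R1 = R2 - (-0.382688) R1:  2.21078 phi_2 - 0.654817 phi_3 = 0.49968
  R3 <- R3 - (0.879/2.5901) R1 = R3 - (0.339369) R1:  -0.654817 phi_2 + 2.291795 phi_3 = 0.305183
  R3 <- R3 - (-0.654817/2.21078) R2 = R3 - (-0.296193) R2:  2.097842 phi_3 = 0.453184
Back-substitution:
  phi_hat_3 = 0.453184 / 2.097842 = 0.216024
  phi_hat_2 = (0.49968 - (-0.654817)(0.216024)) / 2.21078 = 0.290004
  phi_hat_1 = (-0.9912 - (-0.9912)(0.290004) - (0.879)(0.216024)) / 2.5901 = -0.345019
So phi_hat = [-0.3450, 0.2900, 0.2160].
Therefore phi_hat_2 = 0.2900.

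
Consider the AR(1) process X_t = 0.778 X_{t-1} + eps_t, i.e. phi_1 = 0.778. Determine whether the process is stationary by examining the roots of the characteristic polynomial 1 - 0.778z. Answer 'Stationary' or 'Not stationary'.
\text{Stationary}

The AR(p) characteristic polynomial is P(z) = 1 - 0.778z.
Stationarity requires all roots to lie outside the unit circle, i.e. |z| > 1 for every root.
This is linear in z: 1 + (-0.778) z = 0  =>  z = -1/(-0.778) = 1.285347,  |z| = 1.285347.
Moduli of all roots: 1.2853.
All moduli strictly greater than 1? Yes.
Verdict: Stationary.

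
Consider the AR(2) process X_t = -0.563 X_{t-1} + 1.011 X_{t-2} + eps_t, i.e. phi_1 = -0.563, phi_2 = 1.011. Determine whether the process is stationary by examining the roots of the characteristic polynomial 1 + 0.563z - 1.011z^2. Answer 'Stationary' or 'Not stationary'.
\text{Not stationary}

The AR(p) characteristic polynomial is P(z) = 1 + 0.563z - 1.011z^2.
Stationarity requires all roots to lie outside the unit circle, i.e. |z| > 1 for every root.
Set 1 + (0.563) z + (-1.011) z^2 = 0, i.e. a z^2 + b z + c = 0 with a = -1.011, b = 0.563, c = 1.
Discriminant D = b^2 - 4ac = (0.563)^2 - 4*(-1.011)*1 = 0.316969 - (-4.044) = 4.360969.
D >= 0, so the roots are real: z = (-b +/- sqrt(D)) / (2a) = (-0.563 +/- 2.088293) / (-2.022).
  z_1 = (-0.563 + 2.088293) / (-2.022) = -0.7543,   |z_1| = 0.7543.
  z_2 = (-0.563 - 2.088293) / (-2.022) = 1.3112,   |z_2| = 1.3112.
Moduli of all roots: 0.7543, 1.3112.
All moduli strictly greater than 1? No.
Verdict: Not stationary.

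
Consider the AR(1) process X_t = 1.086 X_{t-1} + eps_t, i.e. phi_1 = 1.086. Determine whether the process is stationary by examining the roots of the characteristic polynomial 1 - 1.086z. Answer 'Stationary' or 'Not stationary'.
\text{Not stationary}

The AR(p) characteristic polynomial is P(z) = 1 - 1.086z.
Stationarity requires all roots to lie outside the unit circle, i.e. |z| > 1 for every root.
This is linear in z: 1 + (-1.086) z = 0  =>  z = -1/(-1.086) = 0.92081,  |z| = 0.92081.
Moduli of all roots: 0.9208.
All moduli strictly greater than 1? No.
Verdict: Not stationary.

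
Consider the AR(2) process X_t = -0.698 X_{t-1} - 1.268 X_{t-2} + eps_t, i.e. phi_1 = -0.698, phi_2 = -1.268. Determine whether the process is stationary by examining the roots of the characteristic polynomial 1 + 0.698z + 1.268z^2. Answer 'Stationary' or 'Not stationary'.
\text{Not stationary}

The AR(p) characteristic polynomial is P(z) = 1 + 0.698z + 1.268z^2.
Stationarity requires all roots to lie outside the unit circle, i.e. |z| > 1 for every root.
Set 1 + (0.698) z + (1.268) z^2 = 0, i.e. a z^2 + b z + c = 0 with a = 1.268, b = 0.698, c = 1.
Discriminant D = b^2 - 4ac = (0.698)^2 - 4*(1.268)*1 = 0.487204 - (5.072) = -4.584796.
D < 0, so the roots are the complex-conjugate pair z = (-b +/- i sqrt(-D)) / (2a) = -0.2752 +/- 0.8443i.
For a conjugate pair |z|^2 = z * conj(z) = (product of roots) = c/a = 1/(1.268) = 0.788644, so |z| = sqrt(0.788644) = 0.8881 for both roots.
Moduli of all roots: 0.8881, 0.8881.
All moduli strictly greater than 1? No.
Verdict: Not stationary.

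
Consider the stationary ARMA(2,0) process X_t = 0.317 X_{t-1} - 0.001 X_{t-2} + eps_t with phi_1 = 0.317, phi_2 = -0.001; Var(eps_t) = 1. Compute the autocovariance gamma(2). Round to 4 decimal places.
\gamma(2) = 0.1105

Multiply the model equation by X_{t-k} and take expectations. With theta_0 = psi_0 = 1 and psi_j the MA(infinity) weights, this gives
  gamma(k) - sum_i phi_i gamma(k-i) = c_k,
  c_k = sigma^2 * sum_{j=k..q} theta_j psi_{j-k}   (c_k = 0 for k > q),
using gamma(-m) = gamma(m).
Pure AR (q = 0): c_0 = sigma^2 = 1, c_k = 0 for k >= 1.
Equations for k = 0, 1, 2 (AR order 2, c_2 = 0):
  (E0) gamma(0) = phi_1 gamma(1) + phi_2 gamma(2) + c_0
  (E1) gamma(1) = phi_1 gamma(0) + phi_2 gamma(1) + c_1
  (E2) gamma(2) = phi_1 gamma(1) + phi_2 gamma(0)
From (E1): gamma(1) = A gamma(0) + B with
  A = phi_1 / (1 - phi_2) = 0.317 / 1.001 = 0.316683,   B = c_1 / (1 - phi_2) = 0 / 1.001 = 0.
Insert (E2) into (E0): gamma(0) (1 - phi_2^2) = phi_1 (1 + phi_2) gamma(1) + c_0.
  phi_1 (1 + phi_2) = (0.317)(0.999) = 0.316683,   1 - phi_2^2 = 0.999999.
Replace gamma(1) by A gamma(0) + B and collect gamma(0):
  gamma(0) [0.999999 - (0.316683)(0.316683)] = c_0 = 1
  gamma(0) * 0.899711 = 1
  gamma(0) = 1 / 0.899711 = 1.111468.
  gamma(1) = A gamma(0) = (0.316683)(1.111468) = 0.351983.
  gamma(2) = phi_1 gamma(1) + phi_2 gamma(0) = (0.317)(0.351983) + (-0.001)(1.111468) = 0.110467.
Therefore gamma(2) = 0.1105 (to 4 decimal places).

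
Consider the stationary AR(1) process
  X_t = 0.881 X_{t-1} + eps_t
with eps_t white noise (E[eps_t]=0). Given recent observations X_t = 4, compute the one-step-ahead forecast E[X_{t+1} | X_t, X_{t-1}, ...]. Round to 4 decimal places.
E[X_{t+1} \mid \mathcal F_t] = 3.5240

For an AR(p) model X_t = c + sum_i phi_i X_{t-i} + eps_t, the
one-step-ahead conditional mean is
  E[X_{t+1} | X_t, ...] = c + sum_i phi_i X_{t+1-i}.
Substitute known values:
  E[X_{t+1} | ...] = (0.881) * (4)
                   = 3.5240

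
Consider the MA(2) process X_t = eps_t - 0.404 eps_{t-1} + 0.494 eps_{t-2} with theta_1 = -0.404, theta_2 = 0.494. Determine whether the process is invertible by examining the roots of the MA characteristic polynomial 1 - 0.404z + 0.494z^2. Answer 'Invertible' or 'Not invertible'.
\text{Invertible}

The MA(q) characteristic polynomial is P(z) = 1 - 0.404z + 0.494z^2.
Invertibility requires all roots to lie outside the unit circle, i.e. |z| > 1 for every root.
Set 1 + (-0.404) z + (0.494) z^2 = 0, i.e. a z^2 + b z + c = 0 with a = 0.494, b = -0.404, c = 1.
Discriminant D = b^2 - 4ac = (-0.404)^2 - 4*(0.494)*1 = 0.163216 - (1.976) = -1.812784.
D < 0, so the roots are the complex-conjugate pair z = (-b +/- i sqrt(-D)) / (2a) = 0.4089 +/- 1.3627i.
For a conjugate pair |z|^2 = z * conj(z) = (product of roots) = c/a = 1/(0.494) = 2.024291, so |z| = sqrt(2.024291) = 1.4228 for both roots.
Moduli of all roots: 1.4228, 1.4228.
All moduli strictly greater than 1? Yes.
Verdict: Invertible.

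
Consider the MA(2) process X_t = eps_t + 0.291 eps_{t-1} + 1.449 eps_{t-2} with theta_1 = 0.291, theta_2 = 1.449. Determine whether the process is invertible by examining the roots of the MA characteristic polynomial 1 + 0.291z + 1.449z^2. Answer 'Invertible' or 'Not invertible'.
\text{Not invertible}

The MA(q) characteristic polynomial is P(z) = 1 + 0.291z + 1.449z^2.
Invertibility requires all roots to lie outside the unit circle, i.e. |z| > 1 for every root.
Set 1 + (0.291) z + (1.449) z^2 = 0, i.e. a z^2 + b z + c = 0 with a = 1.449, b = 0.291, c = 1.
Discriminant D = b^2 - 4ac = (0.291)^2 - 4*(1.449)*1 = 0.084681 - (5.796) = -5.711319.
D < 0, so the roots are the complex-conjugate pair z = (-b +/- i sqrt(-D)) / (2a) = -0.1004 +/- 0.8247i.
For a conjugate pair |z|^2 = z * conj(z) = (product of roots) = c/a = 1/(1.449) = 0.690131, so |z| = sqrt(0.690131) = 0.8307 for both roots.
Moduli of all roots: 0.8307, 0.8307.
All moduli strictly greater than 1? No.
Verdict: Not invertible.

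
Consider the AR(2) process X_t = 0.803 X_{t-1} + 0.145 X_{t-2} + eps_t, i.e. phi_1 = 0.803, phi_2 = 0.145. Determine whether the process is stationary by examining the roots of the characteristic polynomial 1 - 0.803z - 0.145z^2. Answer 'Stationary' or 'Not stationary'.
\text{Stationary}

The AR(p) characteristic polynomial is P(z) = 1 - 0.803z - 0.145z^2.
Stationarity requires all roots to lie outside the unit circle, i.e. |z| > 1 for every root.
Set 1 + (-0.803) z + (-0.145) z^2 = 0, i.e. a z^2 + b z + c = 0 with a = -0.145, b = -0.803, c = 1.
Discriminant D = b^2 - 4ac = (-0.803)^2 - 4*(-0.145)*1 = 0.644809 - (-0.58) = 1.224809.
D >= 0, so the roots are real: z = (-b +/- sqrt(D)) / (2a) = (0.803 +/- 1.106711) / (-0.29).
  z_1 = (0.803 + 1.106711) / (-0.29) = -6.5852,   |z_1| = 6.5852.
  z_2 = (0.803 - 1.106711) / (-0.29) = 1.0473,   |z_2| = 1.0473.
Moduli of all roots: 6.5852, 1.0473.
All moduli strictly greater than 1? Yes.
Verdict: Stationary.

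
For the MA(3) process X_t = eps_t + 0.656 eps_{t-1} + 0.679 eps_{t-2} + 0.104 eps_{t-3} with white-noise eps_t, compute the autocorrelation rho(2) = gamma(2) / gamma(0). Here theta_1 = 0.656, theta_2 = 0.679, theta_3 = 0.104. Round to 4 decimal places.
\rho(2) = 0.3928

For an MA(q) process with theta_0 = 1, the autocovariance is
  gamma(k) = sigma^2 * sum_{i=0..q-k} theta_i * theta_{i+k},
and rho(k) = gamma(k) / gamma(0). Sigma^2 cancels.
  numerator   = (1)*(0.679) + (0.656)*(0.104) = 0.747224.
  denominator = (1)^2 + (0.656)^2 + (0.679)^2 + (0.104)^2 = 1.902193.
  rho(2) = 0.747224 / 1.902193 = 0.3928.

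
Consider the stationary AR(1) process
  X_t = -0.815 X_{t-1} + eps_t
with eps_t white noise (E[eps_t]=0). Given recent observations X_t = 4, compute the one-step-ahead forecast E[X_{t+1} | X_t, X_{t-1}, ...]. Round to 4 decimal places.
E[X_{t+1} \mid \mathcal F_t] = -3.2600

For an AR(p) model X_t = c + sum_i phi_i X_{t-i} + eps_t, the
one-step-ahead conditional mean is
  E[X_{t+1} | X_t, ...] = c + sum_i phi_i X_{t+1-i}.
Substitute known values:
  E[X_{t+1} | ...] = (-0.815) * (4)
                   = -3.2600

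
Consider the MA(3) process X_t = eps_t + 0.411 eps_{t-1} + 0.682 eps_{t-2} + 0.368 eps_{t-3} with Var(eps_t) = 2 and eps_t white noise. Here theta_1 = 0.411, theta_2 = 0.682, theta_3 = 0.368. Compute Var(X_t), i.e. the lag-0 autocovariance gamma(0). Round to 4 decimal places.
\gamma(0) = 3.5389

For an MA(q) process X_t = eps_t + sum_i theta_i eps_{t-i} with
Var(eps_t) = sigma^2, the variance is
  gamma(0) = sigma^2 * (1 + sum_i theta_i^2).
  sum_i theta_i^2 = (0.411)^2 + (0.682)^2 + (0.368)^2 = 0.168921 + 0.465124 + 0.135424 = 0.769469.
  gamma(0) = 2 * (1 + 0.769469) = 2 * 1.769469 = 3.538938, which rounds to 3.5389.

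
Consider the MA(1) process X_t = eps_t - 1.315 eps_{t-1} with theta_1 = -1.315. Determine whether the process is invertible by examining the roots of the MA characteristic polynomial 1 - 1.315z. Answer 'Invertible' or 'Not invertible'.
\text{Not invertible}

The MA(q) characteristic polynomial is P(z) = 1 - 1.315z.
Invertibility requires all roots to lie outside the unit circle, i.e. |z| > 1 for every root.
This is linear in z: 1 + (-1.315) z = 0  =>  z = -1/(-1.315) = 0.760456,  |z| = 0.760456.
Moduli of all roots: 0.7605.
All moduli strictly greater than 1? No.
Verdict: Not invertible.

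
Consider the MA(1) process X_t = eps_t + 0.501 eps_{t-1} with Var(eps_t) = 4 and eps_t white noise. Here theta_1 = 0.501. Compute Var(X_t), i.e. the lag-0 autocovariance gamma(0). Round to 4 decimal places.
\gamma(0) = 5.0040

For an MA(q) process X_t = eps_t + sum_i theta_i eps_{t-i} with
Var(eps_t) = sigma^2, the variance is
  gamma(0) = sigma^2 * (1 + sum_i theta_i^2).
  sum_i theta_i^2 = (0.501)^2 = 0.251001.
  gamma(0) = 4 * (1 + 0.251001) = 4 * 1.251001 = 5.004004, which rounds to 5.0040.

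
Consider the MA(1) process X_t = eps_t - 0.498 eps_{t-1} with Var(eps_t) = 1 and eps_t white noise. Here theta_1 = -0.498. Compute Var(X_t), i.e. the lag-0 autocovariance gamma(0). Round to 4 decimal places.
\gamma(0) = 1.2480

For an MA(q) process X_t = eps_t + sum_i theta_i eps_{t-i} with
Var(eps_t) = sigma^2, the variance is
  gamma(0) = sigma^2 * (1 + sum_i theta_i^2).
  sum_i theta_i^2 = (-0.498)^2 = 0.248004.
  gamma(0) = 1 * (1 + 0.248004) = 1 * 1.248004 = 1.248004, which rounds to 1.2480.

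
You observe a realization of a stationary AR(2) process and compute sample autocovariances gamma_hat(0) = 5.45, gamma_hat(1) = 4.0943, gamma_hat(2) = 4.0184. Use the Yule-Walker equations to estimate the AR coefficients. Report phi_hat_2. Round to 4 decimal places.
\hat\phi_{2} = 0.3970

The Yule-Walker equations for an AR(p) process read, in matrix form,
  Gamma_p phi = r_p,   with   (Gamma_p)_{ij} = gamma(|i - j|),
                       (r_p)_i = gamma(i),   i,j = 1..p.
Substitute the sample gammas (Toeplitz matrix and right-hand side of size 2):
  Gamma_p = [[5.45, 4.0943], [4.0943, 5.45]]
  r_p     = [4.0943, 4.0184]
Written out:
  5.45 phi_1 + 4.0943 phi_2 = 4.0943
  4.0943 phi_1 + 5.45 phi_2 = 4.0184
Solve by Cramer's rule:
  det = gamma(0)^2 - gamma(1)^2 = (5.45)^2 - (4.0943)^2 = 29.7025 - 16.76329249 = 12.93920751
  phi_hat_1 = [gamma(1) gamma(0) - gamma(1) gamma(2)] / det = [(4.0943)(5.45) - (4.0943)(4.0184)] / 12.93920751 = 5.86139988 / 12.93920751 = 0.453
  phi_hat_2 = [gamma(0) gamma(2) - gamma(1)^2] / det = [(5.45)(4.0184) - (4.0943)^2] / 12.93920751 = 5.13698751 / 12.93920751 = 0.397
So phi_hat = [0.4530, 0.3970].
Therefore phi_hat_2 = 0.3970.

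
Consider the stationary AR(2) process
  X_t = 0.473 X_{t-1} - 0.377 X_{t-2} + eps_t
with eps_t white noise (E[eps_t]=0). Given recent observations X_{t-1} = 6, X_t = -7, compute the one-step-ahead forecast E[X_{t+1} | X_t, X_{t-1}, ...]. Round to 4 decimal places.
E[X_{t+1} \mid \mathcal F_t] = -5.5730

For an AR(p) model X_t = c + sum_i phi_i X_{t-i} + eps_t, the
one-step-ahead conditional mean is
  E[X_{t+1} | X_t, ...] = c + sum_i phi_i X_{t+1-i}.
Substitute known values:
  E[X_{t+1} | ...] = (0.473) * (-7) + (-0.377) * (6)
                   = -5.5730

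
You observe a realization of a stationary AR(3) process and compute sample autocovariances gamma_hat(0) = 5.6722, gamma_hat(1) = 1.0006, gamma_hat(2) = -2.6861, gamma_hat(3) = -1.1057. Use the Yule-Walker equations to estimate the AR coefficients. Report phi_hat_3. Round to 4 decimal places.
\hat\phi_{3} = 0.0340

The Yule-Walker equations for an AR(p) process read, in matrix form,
  Gamma_p phi = r_p,   with   (Gamma_p)_{ij} = gamma(|i - j|),
                       (r_p)_i = gamma(i),   i,j = 1..p.
Substitute the sample gammas (Toeplitz matrix and right-hand side of size 3):
  Gamma_p = [[5.6722, 1.0006, -2.6861], [1.0006, 5.6722, 1.0006], [-2.6861, 1.0006, 5.6722]]
  r_p     = [1.0006, -2.6861, -1.1057]
Written out (R1..R3):
  (R1) 5.6722 phi_1 + 1.0006 phi_2 - 2.6861 phi_3 = 1.0006
  (R2) 1.0006 phi_1 + 5.6722 phi_2 + 1.0006 phi_3 = -2.6861
  (R3) -2.6861 phi_1 + 1.0006 phi_2 + 5.6722 phi_3 = -1.1057
Gaussian elimination:
  R2 <- R2 - (1.0006/5.6722) R1 = R2 - (0.176404) R1:  5.49569 phi_2 + 1.474439 phi_3 = -2.86261
  R3 <- R3 - (-2.6861/5.6722) R1 = R3 - (-0.473555) R1:  1.474439 phi_2 + 4.400183 phi_3 = -0.631861
  R3 <- R3 - (1.474439/5.49569) R2 = R3 - (0.26829) R2:  4.004606 phi_3 = 0.136149
Back-substitution:
  phi_hat_3 = 0.136149 / 4.004606 = 0.033998
  phi_hat_2 = (-2.86261 - (1.474439)(0.033998)) / 5.49569 = -0.530004
  phi_hat_1 = (1.0006 - (1.0006)(-0.530004) - (-2.6861)(0.033998)) / 5.6722 = 0.285999
So phi_hat = [0.2860, -0.5300, 0.0340].
Therefore phi_hat_3 = 0.0340.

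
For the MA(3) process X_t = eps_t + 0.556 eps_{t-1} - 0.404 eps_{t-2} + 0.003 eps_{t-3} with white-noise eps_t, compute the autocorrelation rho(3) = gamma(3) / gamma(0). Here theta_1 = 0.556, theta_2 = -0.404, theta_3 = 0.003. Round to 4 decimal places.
\rho(3) = 0.0020

For an MA(q) process with theta_0 = 1, the autocovariance is
  gamma(k) = sigma^2 * sum_{i=0..q-k} theta_i * theta_{i+k},
and rho(k) = gamma(k) / gamma(0). Sigma^2 cancels.
  numerator   = (1)*(0.003) = 0.003.
  denominator = (1)^2 + (0.556)^2 + (-0.404)^2 + (0.003)^2 = 1.472361.
  rho(3) = 0.003 / 1.472361 = 0.0020.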